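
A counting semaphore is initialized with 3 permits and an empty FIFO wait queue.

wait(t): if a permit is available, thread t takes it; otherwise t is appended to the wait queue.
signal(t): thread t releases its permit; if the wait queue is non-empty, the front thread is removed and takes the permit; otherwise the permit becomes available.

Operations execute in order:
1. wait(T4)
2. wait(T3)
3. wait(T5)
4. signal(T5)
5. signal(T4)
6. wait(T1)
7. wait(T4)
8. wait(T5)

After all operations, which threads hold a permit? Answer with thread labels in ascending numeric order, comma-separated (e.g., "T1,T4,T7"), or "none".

Answer: T1,T3,T4

Derivation:
Step 1: wait(T4) -> count=2 queue=[] holders={T4}
Step 2: wait(T3) -> count=1 queue=[] holders={T3,T4}
Step 3: wait(T5) -> count=0 queue=[] holders={T3,T4,T5}
Step 4: signal(T5) -> count=1 queue=[] holders={T3,T4}
Step 5: signal(T4) -> count=2 queue=[] holders={T3}
Step 6: wait(T1) -> count=1 queue=[] holders={T1,T3}
Step 7: wait(T4) -> count=0 queue=[] holders={T1,T3,T4}
Step 8: wait(T5) -> count=0 queue=[T5] holders={T1,T3,T4}
Final holders: T1,T3,T4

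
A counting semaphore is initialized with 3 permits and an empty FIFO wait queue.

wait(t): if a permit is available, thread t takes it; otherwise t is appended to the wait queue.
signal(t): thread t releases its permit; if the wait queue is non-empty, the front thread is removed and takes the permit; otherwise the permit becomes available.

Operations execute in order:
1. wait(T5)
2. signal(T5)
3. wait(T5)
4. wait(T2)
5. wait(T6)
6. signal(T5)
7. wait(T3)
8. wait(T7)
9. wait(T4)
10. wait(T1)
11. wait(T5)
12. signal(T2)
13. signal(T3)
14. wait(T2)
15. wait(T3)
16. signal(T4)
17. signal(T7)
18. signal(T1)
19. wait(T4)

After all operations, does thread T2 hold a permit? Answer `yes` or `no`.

Answer: yes

Derivation:
Step 1: wait(T5) -> count=2 queue=[] holders={T5}
Step 2: signal(T5) -> count=3 queue=[] holders={none}
Step 3: wait(T5) -> count=2 queue=[] holders={T5}
Step 4: wait(T2) -> count=1 queue=[] holders={T2,T5}
Step 5: wait(T6) -> count=0 queue=[] holders={T2,T5,T6}
Step 6: signal(T5) -> count=1 queue=[] holders={T2,T6}
Step 7: wait(T3) -> count=0 queue=[] holders={T2,T3,T6}
Step 8: wait(T7) -> count=0 queue=[T7] holders={T2,T3,T6}
Step 9: wait(T4) -> count=0 queue=[T7,T4] holders={T2,T3,T6}
Step 10: wait(T1) -> count=0 queue=[T7,T4,T1] holders={T2,T3,T6}
Step 11: wait(T5) -> count=0 queue=[T7,T4,T1,T5] holders={T2,T3,T6}
Step 12: signal(T2) -> count=0 queue=[T4,T1,T5] holders={T3,T6,T7}
Step 13: signal(T3) -> count=0 queue=[T1,T5] holders={T4,T6,T7}
Step 14: wait(T2) -> count=0 queue=[T1,T5,T2] holders={T4,T6,T7}
Step 15: wait(T3) -> count=0 queue=[T1,T5,T2,T3] holders={T4,T6,T7}
Step 16: signal(T4) -> count=0 queue=[T5,T2,T3] holders={T1,T6,T7}
Step 17: signal(T7) -> count=0 queue=[T2,T3] holders={T1,T5,T6}
Step 18: signal(T1) -> count=0 queue=[T3] holders={T2,T5,T6}
Step 19: wait(T4) -> count=0 queue=[T3,T4] holders={T2,T5,T6}
Final holders: {T2,T5,T6} -> T2 in holders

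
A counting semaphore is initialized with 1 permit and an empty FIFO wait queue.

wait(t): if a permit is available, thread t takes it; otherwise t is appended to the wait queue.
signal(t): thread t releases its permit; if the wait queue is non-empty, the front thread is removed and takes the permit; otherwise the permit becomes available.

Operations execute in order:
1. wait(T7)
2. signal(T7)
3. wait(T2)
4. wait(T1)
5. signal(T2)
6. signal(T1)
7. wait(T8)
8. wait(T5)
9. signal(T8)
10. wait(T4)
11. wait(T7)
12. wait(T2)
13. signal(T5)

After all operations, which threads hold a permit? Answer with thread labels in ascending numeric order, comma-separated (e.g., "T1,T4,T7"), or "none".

Step 1: wait(T7) -> count=0 queue=[] holders={T7}
Step 2: signal(T7) -> count=1 queue=[] holders={none}
Step 3: wait(T2) -> count=0 queue=[] holders={T2}
Step 4: wait(T1) -> count=0 queue=[T1] holders={T2}
Step 5: signal(T2) -> count=0 queue=[] holders={T1}
Step 6: signal(T1) -> count=1 queue=[] holders={none}
Step 7: wait(T8) -> count=0 queue=[] holders={T8}
Step 8: wait(T5) -> count=0 queue=[T5] holders={T8}
Step 9: signal(T8) -> count=0 queue=[] holders={T5}
Step 10: wait(T4) -> count=0 queue=[T4] holders={T5}
Step 11: wait(T7) -> count=0 queue=[T4,T7] holders={T5}
Step 12: wait(T2) -> count=0 queue=[T4,T7,T2] holders={T5}
Step 13: signal(T5) -> count=0 queue=[T7,T2] holders={T4}
Final holders: T4

Answer: T4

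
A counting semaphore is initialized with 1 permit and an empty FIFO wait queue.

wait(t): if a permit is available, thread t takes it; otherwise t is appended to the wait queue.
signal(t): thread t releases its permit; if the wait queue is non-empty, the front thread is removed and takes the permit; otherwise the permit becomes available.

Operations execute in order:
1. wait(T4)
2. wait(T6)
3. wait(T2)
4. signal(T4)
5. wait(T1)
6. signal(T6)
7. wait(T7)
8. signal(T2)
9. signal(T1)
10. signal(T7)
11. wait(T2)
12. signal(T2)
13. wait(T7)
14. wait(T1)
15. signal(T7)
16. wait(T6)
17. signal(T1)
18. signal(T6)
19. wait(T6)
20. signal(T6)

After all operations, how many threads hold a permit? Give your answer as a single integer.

Step 1: wait(T4) -> count=0 queue=[] holders={T4}
Step 2: wait(T6) -> count=0 queue=[T6] holders={T4}
Step 3: wait(T2) -> count=0 queue=[T6,T2] holders={T4}
Step 4: signal(T4) -> count=0 queue=[T2] holders={T6}
Step 5: wait(T1) -> count=0 queue=[T2,T1] holders={T6}
Step 6: signal(T6) -> count=0 queue=[T1] holders={T2}
Step 7: wait(T7) -> count=0 queue=[T1,T7] holders={T2}
Step 8: signal(T2) -> count=0 queue=[T7] holders={T1}
Step 9: signal(T1) -> count=0 queue=[] holders={T7}
Step 10: signal(T7) -> count=1 queue=[] holders={none}
Step 11: wait(T2) -> count=0 queue=[] holders={T2}
Step 12: signal(T2) -> count=1 queue=[] holders={none}
Step 13: wait(T7) -> count=0 queue=[] holders={T7}
Step 14: wait(T1) -> count=0 queue=[T1] holders={T7}
Step 15: signal(T7) -> count=0 queue=[] holders={T1}
Step 16: wait(T6) -> count=0 queue=[T6] holders={T1}
Step 17: signal(T1) -> count=0 queue=[] holders={T6}
Step 18: signal(T6) -> count=1 queue=[] holders={none}
Step 19: wait(T6) -> count=0 queue=[] holders={T6}
Step 20: signal(T6) -> count=1 queue=[] holders={none}
Final holders: {none} -> 0 thread(s)

Answer: 0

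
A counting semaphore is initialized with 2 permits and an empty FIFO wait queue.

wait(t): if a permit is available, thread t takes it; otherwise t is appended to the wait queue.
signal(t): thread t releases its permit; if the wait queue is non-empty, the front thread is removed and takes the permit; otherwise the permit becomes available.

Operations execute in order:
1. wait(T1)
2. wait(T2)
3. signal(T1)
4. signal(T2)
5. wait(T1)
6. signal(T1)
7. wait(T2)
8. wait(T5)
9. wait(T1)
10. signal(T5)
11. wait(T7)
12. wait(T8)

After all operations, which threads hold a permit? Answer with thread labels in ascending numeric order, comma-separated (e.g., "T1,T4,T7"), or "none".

Answer: T1,T2

Derivation:
Step 1: wait(T1) -> count=1 queue=[] holders={T1}
Step 2: wait(T2) -> count=0 queue=[] holders={T1,T2}
Step 3: signal(T1) -> count=1 queue=[] holders={T2}
Step 4: signal(T2) -> count=2 queue=[] holders={none}
Step 5: wait(T1) -> count=1 queue=[] holders={T1}
Step 6: signal(T1) -> count=2 queue=[] holders={none}
Step 7: wait(T2) -> count=1 queue=[] holders={T2}
Step 8: wait(T5) -> count=0 queue=[] holders={T2,T5}
Step 9: wait(T1) -> count=0 queue=[T1] holders={T2,T5}
Step 10: signal(T5) -> count=0 queue=[] holders={T1,T2}
Step 11: wait(T7) -> count=0 queue=[T7] holders={T1,T2}
Step 12: wait(T8) -> count=0 queue=[T7,T8] holders={T1,T2}
Final holders: T1,T2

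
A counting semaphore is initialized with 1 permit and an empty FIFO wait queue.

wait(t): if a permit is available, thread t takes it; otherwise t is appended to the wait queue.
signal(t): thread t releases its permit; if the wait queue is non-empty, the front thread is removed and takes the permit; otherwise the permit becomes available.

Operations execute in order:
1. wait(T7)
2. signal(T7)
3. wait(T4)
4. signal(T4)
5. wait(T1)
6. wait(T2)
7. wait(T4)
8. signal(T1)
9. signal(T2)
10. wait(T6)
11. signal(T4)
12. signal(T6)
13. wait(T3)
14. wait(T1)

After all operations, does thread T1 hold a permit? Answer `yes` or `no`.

Step 1: wait(T7) -> count=0 queue=[] holders={T7}
Step 2: signal(T7) -> count=1 queue=[] holders={none}
Step 3: wait(T4) -> count=0 queue=[] holders={T4}
Step 4: signal(T4) -> count=1 queue=[] holders={none}
Step 5: wait(T1) -> count=0 queue=[] holders={T1}
Step 6: wait(T2) -> count=0 queue=[T2] holders={T1}
Step 7: wait(T4) -> count=0 queue=[T2,T4] holders={T1}
Step 8: signal(T1) -> count=0 queue=[T4] holders={T2}
Step 9: signal(T2) -> count=0 queue=[] holders={T4}
Step 10: wait(T6) -> count=0 queue=[T6] holders={T4}
Step 11: signal(T4) -> count=0 queue=[] holders={T6}
Step 12: signal(T6) -> count=1 queue=[] holders={none}
Step 13: wait(T3) -> count=0 queue=[] holders={T3}
Step 14: wait(T1) -> count=0 queue=[T1] holders={T3}
Final holders: {T3} -> T1 not in holders

Answer: no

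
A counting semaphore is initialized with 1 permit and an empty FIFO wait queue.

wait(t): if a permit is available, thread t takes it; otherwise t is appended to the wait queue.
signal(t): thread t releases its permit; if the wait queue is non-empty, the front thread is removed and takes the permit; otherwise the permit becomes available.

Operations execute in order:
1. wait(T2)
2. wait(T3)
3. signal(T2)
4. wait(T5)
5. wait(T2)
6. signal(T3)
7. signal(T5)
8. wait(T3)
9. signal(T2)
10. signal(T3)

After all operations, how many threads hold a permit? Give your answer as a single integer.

Answer: 0

Derivation:
Step 1: wait(T2) -> count=0 queue=[] holders={T2}
Step 2: wait(T3) -> count=0 queue=[T3] holders={T2}
Step 3: signal(T2) -> count=0 queue=[] holders={T3}
Step 4: wait(T5) -> count=0 queue=[T5] holders={T3}
Step 5: wait(T2) -> count=0 queue=[T5,T2] holders={T3}
Step 6: signal(T3) -> count=0 queue=[T2] holders={T5}
Step 7: signal(T5) -> count=0 queue=[] holders={T2}
Step 8: wait(T3) -> count=0 queue=[T3] holders={T2}
Step 9: signal(T2) -> count=0 queue=[] holders={T3}
Step 10: signal(T3) -> count=1 queue=[] holders={none}
Final holders: {none} -> 0 thread(s)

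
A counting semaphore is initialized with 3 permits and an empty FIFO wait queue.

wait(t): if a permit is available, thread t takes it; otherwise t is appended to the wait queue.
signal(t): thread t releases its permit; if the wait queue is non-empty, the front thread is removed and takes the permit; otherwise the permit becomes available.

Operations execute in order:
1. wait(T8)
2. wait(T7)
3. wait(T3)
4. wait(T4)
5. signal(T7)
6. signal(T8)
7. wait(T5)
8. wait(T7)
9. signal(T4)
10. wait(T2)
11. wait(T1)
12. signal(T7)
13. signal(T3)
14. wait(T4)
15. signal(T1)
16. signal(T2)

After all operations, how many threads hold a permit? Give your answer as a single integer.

Step 1: wait(T8) -> count=2 queue=[] holders={T8}
Step 2: wait(T7) -> count=1 queue=[] holders={T7,T8}
Step 3: wait(T3) -> count=0 queue=[] holders={T3,T7,T8}
Step 4: wait(T4) -> count=0 queue=[T4] holders={T3,T7,T8}
Step 5: signal(T7) -> count=0 queue=[] holders={T3,T4,T8}
Step 6: signal(T8) -> count=1 queue=[] holders={T3,T4}
Step 7: wait(T5) -> count=0 queue=[] holders={T3,T4,T5}
Step 8: wait(T7) -> count=0 queue=[T7] holders={T3,T4,T5}
Step 9: signal(T4) -> count=0 queue=[] holders={T3,T5,T7}
Step 10: wait(T2) -> count=0 queue=[T2] holders={T3,T5,T7}
Step 11: wait(T1) -> count=0 queue=[T2,T1] holders={T3,T5,T7}
Step 12: signal(T7) -> count=0 queue=[T1] holders={T2,T3,T5}
Step 13: signal(T3) -> count=0 queue=[] holders={T1,T2,T5}
Step 14: wait(T4) -> count=0 queue=[T4] holders={T1,T2,T5}
Step 15: signal(T1) -> count=0 queue=[] holders={T2,T4,T5}
Step 16: signal(T2) -> count=1 queue=[] holders={T4,T5}
Final holders: {T4,T5} -> 2 thread(s)

Answer: 2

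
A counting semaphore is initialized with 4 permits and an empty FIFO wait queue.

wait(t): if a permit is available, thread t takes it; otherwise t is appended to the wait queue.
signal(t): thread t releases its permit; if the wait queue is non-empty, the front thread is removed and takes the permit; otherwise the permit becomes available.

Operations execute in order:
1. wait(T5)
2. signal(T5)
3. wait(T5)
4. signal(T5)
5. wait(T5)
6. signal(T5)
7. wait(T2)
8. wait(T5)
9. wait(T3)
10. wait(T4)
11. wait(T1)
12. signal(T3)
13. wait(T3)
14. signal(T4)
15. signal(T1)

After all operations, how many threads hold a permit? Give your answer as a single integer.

Answer: 3

Derivation:
Step 1: wait(T5) -> count=3 queue=[] holders={T5}
Step 2: signal(T5) -> count=4 queue=[] holders={none}
Step 3: wait(T5) -> count=3 queue=[] holders={T5}
Step 4: signal(T5) -> count=4 queue=[] holders={none}
Step 5: wait(T5) -> count=3 queue=[] holders={T5}
Step 6: signal(T5) -> count=4 queue=[] holders={none}
Step 7: wait(T2) -> count=3 queue=[] holders={T2}
Step 8: wait(T5) -> count=2 queue=[] holders={T2,T5}
Step 9: wait(T3) -> count=1 queue=[] holders={T2,T3,T5}
Step 10: wait(T4) -> count=0 queue=[] holders={T2,T3,T4,T5}
Step 11: wait(T1) -> count=0 queue=[T1] holders={T2,T3,T4,T5}
Step 12: signal(T3) -> count=0 queue=[] holders={T1,T2,T4,T5}
Step 13: wait(T3) -> count=0 queue=[T3] holders={T1,T2,T4,T5}
Step 14: signal(T4) -> count=0 queue=[] holders={T1,T2,T3,T5}
Step 15: signal(T1) -> count=1 queue=[] holders={T2,T3,T5}
Final holders: {T2,T3,T5} -> 3 thread(s)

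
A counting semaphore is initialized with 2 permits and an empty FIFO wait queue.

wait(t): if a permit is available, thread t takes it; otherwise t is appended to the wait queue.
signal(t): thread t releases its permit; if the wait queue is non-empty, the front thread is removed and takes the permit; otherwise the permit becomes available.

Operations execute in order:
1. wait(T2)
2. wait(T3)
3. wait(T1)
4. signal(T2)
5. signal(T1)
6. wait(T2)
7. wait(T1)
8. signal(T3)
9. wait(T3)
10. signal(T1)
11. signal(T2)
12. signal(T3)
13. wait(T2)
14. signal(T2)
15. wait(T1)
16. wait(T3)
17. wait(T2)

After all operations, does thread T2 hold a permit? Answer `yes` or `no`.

Answer: no

Derivation:
Step 1: wait(T2) -> count=1 queue=[] holders={T2}
Step 2: wait(T3) -> count=0 queue=[] holders={T2,T3}
Step 3: wait(T1) -> count=0 queue=[T1] holders={T2,T3}
Step 4: signal(T2) -> count=0 queue=[] holders={T1,T3}
Step 5: signal(T1) -> count=1 queue=[] holders={T3}
Step 6: wait(T2) -> count=0 queue=[] holders={T2,T3}
Step 7: wait(T1) -> count=0 queue=[T1] holders={T2,T3}
Step 8: signal(T3) -> count=0 queue=[] holders={T1,T2}
Step 9: wait(T3) -> count=0 queue=[T3] holders={T1,T2}
Step 10: signal(T1) -> count=0 queue=[] holders={T2,T3}
Step 11: signal(T2) -> count=1 queue=[] holders={T3}
Step 12: signal(T3) -> count=2 queue=[] holders={none}
Step 13: wait(T2) -> count=1 queue=[] holders={T2}
Step 14: signal(T2) -> count=2 queue=[] holders={none}
Step 15: wait(T1) -> count=1 queue=[] holders={T1}
Step 16: wait(T3) -> count=0 queue=[] holders={T1,T3}
Step 17: wait(T2) -> count=0 queue=[T2] holders={T1,T3}
Final holders: {T1,T3} -> T2 not in holders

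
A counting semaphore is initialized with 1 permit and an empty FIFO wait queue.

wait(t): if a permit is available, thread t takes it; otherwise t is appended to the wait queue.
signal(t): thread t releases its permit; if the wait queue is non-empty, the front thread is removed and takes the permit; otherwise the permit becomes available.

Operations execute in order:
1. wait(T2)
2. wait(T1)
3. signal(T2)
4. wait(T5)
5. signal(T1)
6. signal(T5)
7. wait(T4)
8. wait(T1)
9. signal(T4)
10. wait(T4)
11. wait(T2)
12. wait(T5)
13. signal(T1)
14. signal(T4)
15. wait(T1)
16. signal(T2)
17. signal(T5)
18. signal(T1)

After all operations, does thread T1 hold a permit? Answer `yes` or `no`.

Step 1: wait(T2) -> count=0 queue=[] holders={T2}
Step 2: wait(T1) -> count=0 queue=[T1] holders={T2}
Step 3: signal(T2) -> count=0 queue=[] holders={T1}
Step 4: wait(T5) -> count=0 queue=[T5] holders={T1}
Step 5: signal(T1) -> count=0 queue=[] holders={T5}
Step 6: signal(T5) -> count=1 queue=[] holders={none}
Step 7: wait(T4) -> count=0 queue=[] holders={T4}
Step 8: wait(T1) -> count=0 queue=[T1] holders={T4}
Step 9: signal(T4) -> count=0 queue=[] holders={T1}
Step 10: wait(T4) -> count=0 queue=[T4] holders={T1}
Step 11: wait(T2) -> count=0 queue=[T4,T2] holders={T1}
Step 12: wait(T5) -> count=0 queue=[T4,T2,T5] holders={T1}
Step 13: signal(T1) -> count=0 queue=[T2,T5] holders={T4}
Step 14: signal(T4) -> count=0 queue=[T5] holders={T2}
Step 15: wait(T1) -> count=0 queue=[T5,T1] holders={T2}
Step 16: signal(T2) -> count=0 queue=[T1] holders={T5}
Step 17: signal(T5) -> count=0 queue=[] holders={T1}
Step 18: signal(T1) -> count=1 queue=[] holders={none}
Final holders: {none} -> T1 not in holders

Answer: no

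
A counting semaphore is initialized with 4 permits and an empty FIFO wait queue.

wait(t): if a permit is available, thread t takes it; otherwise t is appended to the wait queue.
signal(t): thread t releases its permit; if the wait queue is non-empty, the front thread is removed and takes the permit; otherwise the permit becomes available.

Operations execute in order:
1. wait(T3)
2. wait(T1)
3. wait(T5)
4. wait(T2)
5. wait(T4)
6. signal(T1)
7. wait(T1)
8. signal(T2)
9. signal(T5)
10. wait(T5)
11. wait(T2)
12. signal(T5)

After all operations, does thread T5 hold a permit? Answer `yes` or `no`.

Answer: no

Derivation:
Step 1: wait(T3) -> count=3 queue=[] holders={T3}
Step 2: wait(T1) -> count=2 queue=[] holders={T1,T3}
Step 3: wait(T5) -> count=1 queue=[] holders={T1,T3,T5}
Step 4: wait(T2) -> count=0 queue=[] holders={T1,T2,T3,T5}
Step 5: wait(T4) -> count=0 queue=[T4] holders={T1,T2,T3,T5}
Step 6: signal(T1) -> count=0 queue=[] holders={T2,T3,T4,T5}
Step 7: wait(T1) -> count=0 queue=[T1] holders={T2,T3,T4,T5}
Step 8: signal(T2) -> count=0 queue=[] holders={T1,T3,T4,T5}
Step 9: signal(T5) -> count=1 queue=[] holders={T1,T3,T4}
Step 10: wait(T5) -> count=0 queue=[] holders={T1,T3,T4,T5}
Step 11: wait(T2) -> count=0 queue=[T2] holders={T1,T3,T4,T5}
Step 12: signal(T5) -> count=0 queue=[] holders={T1,T2,T3,T4}
Final holders: {T1,T2,T3,T4} -> T5 not in holders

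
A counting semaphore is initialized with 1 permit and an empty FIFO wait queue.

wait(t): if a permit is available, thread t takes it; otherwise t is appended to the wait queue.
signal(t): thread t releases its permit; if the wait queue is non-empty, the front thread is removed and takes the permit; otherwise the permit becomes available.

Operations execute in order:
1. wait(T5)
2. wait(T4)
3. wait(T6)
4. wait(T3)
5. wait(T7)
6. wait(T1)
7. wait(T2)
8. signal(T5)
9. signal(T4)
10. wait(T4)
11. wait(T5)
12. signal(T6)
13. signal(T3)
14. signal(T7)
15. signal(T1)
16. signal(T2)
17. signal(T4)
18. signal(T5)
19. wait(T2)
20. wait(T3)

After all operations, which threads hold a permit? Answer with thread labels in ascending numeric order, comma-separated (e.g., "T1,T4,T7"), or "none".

Step 1: wait(T5) -> count=0 queue=[] holders={T5}
Step 2: wait(T4) -> count=0 queue=[T4] holders={T5}
Step 3: wait(T6) -> count=0 queue=[T4,T6] holders={T5}
Step 4: wait(T3) -> count=0 queue=[T4,T6,T3] holders={T5}
Step 5: wait(T7) -> count=0 queue=[T4,T6,T3,T7] holders={T5}
Step 6: wait(T1) -> count=0 queue=[T4,T6,T3,T7,T1] holders={T5}
Step 7: wait(T2) -> count=0 queue=[T4,T6,T3,T7,T1,T2] holders={T5}
Step 8: signal(T5) -> count=0 queue=[T6,T3,T7,T1,T2] holders={T4}
Step 9: signal(T4) -> count=0 queue=[T3,T7,T1,T2] holders={T6}
Step 10: wait(T4) -> count=0 queue=[T3,T7,T1,T2,T4] holders={T6}
Step 11: wait(T5) -> count=0 queue=[T3,T7,T1,T2,T4,T5] holders={T6}
Step 12: signal(T6) -> count=0 queue=[T7,T1,T2,T4,T5] holders={T3}
Step 13: signal(T3) -> count=0 queue=[T1,T2,T4,T5] holders={T7}
Step 14: signal(T7) -> count=0 queue=[T2,T4,T5] holders={T1}
Step 15: signal(T1) -> count=0 queue=[T4,T5] holders={T2}
Step 16: signal(T2) -> count=0 queue=[T5] holders={T4}
Step 17: signal(T4) -> count=0 queue=[] holders={T5}
Step 18: signal(T5) -> count=1 queue=[] holders={none}
Step 19: wait(T2) -> count=0 queue=[] holders={T2}
Step 20: wait(T3) -> count=0 queue=[T3] holders={T2}
Final holders: T2

Answer: T2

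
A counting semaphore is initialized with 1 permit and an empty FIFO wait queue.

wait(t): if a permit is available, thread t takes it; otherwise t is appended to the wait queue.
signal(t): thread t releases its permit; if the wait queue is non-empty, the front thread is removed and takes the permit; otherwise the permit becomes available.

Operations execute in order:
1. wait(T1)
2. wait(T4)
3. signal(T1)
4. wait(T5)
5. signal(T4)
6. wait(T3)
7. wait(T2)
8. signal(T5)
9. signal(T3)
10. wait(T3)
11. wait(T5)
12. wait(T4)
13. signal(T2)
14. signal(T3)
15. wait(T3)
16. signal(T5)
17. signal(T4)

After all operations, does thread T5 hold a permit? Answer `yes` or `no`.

Step 1: wait(T1) -> count=0 queue=[] holders={T1}
Step 2: wait(T4) -> count=0 queue=[T4] holders={T1}
Step 3: signal(T1) -> count=0 queue=[] holders={T4}
Step 4: wait(T5) -> count=0 queue=[T5] holders={T4}
Step 5: signal(T4) -> count=0 queue=[] holders={T5}
Step 6: wait(T3) -> count=0 queue=[T3] holders={T5}
Step 7: wait(T2) -> count=0 queue=[T3,T2] holders={T5}
Step 8: signal(T5) -> count=0 queue=[T2] holders={T3}
Step 9: signal(T3) -> count=0 queue=[] holders={T2}
Step 10: wait(T3) -> count=0 queue=[T3] holders={T2}
Step 11: wait(T5) -> count=0 queue=[T3,T5] holders={T2}
Step 12: wait(T4) -> count=0 queue=[T3,T5,T4] holders={T2}
Step 13: signal(T2) -> count=0 queue=[T5,T4] holders={T3}
Step 14: signal(T3) -> count=0 queue=[T4] holders={T5}
Step 15: wait(T3) -> count=0 queue=[T4,T3] holders={T5}
Step 16: signal(T5) -> count=0 queue=[T3] holders={T4}
Step 17: signal(T4) -> count=0 queue=[] holders={T3}
Final holders: {T3} -> T5 not in holders

Answer: no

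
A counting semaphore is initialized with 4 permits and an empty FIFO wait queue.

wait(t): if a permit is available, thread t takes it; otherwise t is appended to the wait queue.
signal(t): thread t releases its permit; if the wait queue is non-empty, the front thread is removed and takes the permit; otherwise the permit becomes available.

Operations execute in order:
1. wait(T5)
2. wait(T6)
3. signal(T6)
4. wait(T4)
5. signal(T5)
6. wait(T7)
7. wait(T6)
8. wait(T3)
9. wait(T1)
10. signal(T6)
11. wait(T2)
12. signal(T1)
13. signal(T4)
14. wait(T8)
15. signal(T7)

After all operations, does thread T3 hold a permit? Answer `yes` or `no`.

Answer: yes

Derivation:
Step 1: wait(T5) -> count=3 queue=[] holders={T5}
Step 2: wait(T6) -> count=2 queue=[] holders={T5,T6}
Step 3: signal(T6) -> count=3 queue=[] holders={T5}
Step 4: wait(T4) -> count=2 queue=[] holders={T4,T5}
Step 5: signal(T5) -> count=3 queue=[] holders={T4}
Step 6: wait(T7) -> count=2 queue=[] holders={T4,T7}
Step 7: wait(T6) -> count=1 queue=[] holders={T4,T6,T7}
Step 8: wait(T3) -> count=0 queue=[] holders={T3,T4,T6,T7}
Step 9: wait(T1) -> count=0 queue=[T1] holders={T3,T4,T6,T7}
Step 10: signal(T6) -> count=0 queue=[] holders={T1,T3,T4,T7}
Step 11: wait(T2) -> count=0 queue=[T2] holders={T1,T3,T4,T7}
Step 12: signal(T1) -> count=0 queue=[] holders={T2,T3,T4,T7}
Step 13: signal(T4) -> count=1 queue=[] holders={T2,T3,T7}
Step 14: wait(T8) -> count=0 queue=[] holders={T2,T3,T7,T8}
Step 15: signal(T7) -> count=1 queue=[] holders={T2,T3,T8}
Final holders: {T2,T3,T8} -> T3 in holders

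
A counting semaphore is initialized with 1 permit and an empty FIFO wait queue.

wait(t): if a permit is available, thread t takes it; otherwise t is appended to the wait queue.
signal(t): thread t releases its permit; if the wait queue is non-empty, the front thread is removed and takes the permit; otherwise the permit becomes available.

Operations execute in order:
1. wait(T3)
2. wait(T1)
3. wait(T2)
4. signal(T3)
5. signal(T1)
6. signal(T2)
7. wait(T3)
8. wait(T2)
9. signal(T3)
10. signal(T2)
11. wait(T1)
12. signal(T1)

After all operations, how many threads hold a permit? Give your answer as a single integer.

Answer: 0

Derivation:
Step 1: wait(T3) -> count=0 queue=[] holders={T3}
Step 2: wait(T1) -> count=0 queue=[T1] holders={T3}
Step 3: wait(T2) -> count=0 queue=[T1,T2] holders={T3}
Step 4: signal(T3) -> count=0 queue=[T2] holders={T1}
Step 5: signal(T1) -> count=0 queue=[] holders={T2}
Step 6: signal(T2) -> count=1 queue=[] holders={none}
Step 7: wait(T3) -> count=0 queue=[] holders={T3}
Step 8: wait(T2) -> count=0 queue=[T2] holders={T3}
Step 9: signal(T3) -> count=0 queue=[] holders={T2}
Step 10: signal(T2) -> count=1 queue=[] holders={none}
Step 11: wait(T1) -> count=0 queue=[] holders={T1}
Step 12: signal(T1) -> count=1 queue=[] holders={none}
Final holders: {none} -> 0 thread(s)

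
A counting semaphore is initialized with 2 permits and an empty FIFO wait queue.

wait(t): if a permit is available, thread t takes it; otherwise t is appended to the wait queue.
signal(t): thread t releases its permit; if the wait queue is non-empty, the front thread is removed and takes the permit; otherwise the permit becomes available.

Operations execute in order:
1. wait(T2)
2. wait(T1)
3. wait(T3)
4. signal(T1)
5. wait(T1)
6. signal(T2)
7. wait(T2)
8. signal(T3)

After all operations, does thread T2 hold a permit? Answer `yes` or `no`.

Answer: yes

Derivation:
Step 1: wait(T2) -> count=1 queue=[] holders={T2}
Step 2: wait(T1) -> count=0 queue=[] holders={T1,T2}
Step 3: wait(T3) -> count=0 queue=[T3] holders={T1,T2}
Step 4: signal(T1) -> count=0 queue=[] holders={T2,T3}
Step 5: wait(T1) -> count=0 queue=[T1] holders={T2,T3}
Step 6: signal(T2) -> count=0 queue=[] holders={T1,T3}
Step 7: wait(T2) -> count=0 queue=[T2] holders={T1,T3}
Step 8: signal(T3) -> count=0 queue=[] holders={T1,T2}
Final holders: {T1,T2} -> T2 in holders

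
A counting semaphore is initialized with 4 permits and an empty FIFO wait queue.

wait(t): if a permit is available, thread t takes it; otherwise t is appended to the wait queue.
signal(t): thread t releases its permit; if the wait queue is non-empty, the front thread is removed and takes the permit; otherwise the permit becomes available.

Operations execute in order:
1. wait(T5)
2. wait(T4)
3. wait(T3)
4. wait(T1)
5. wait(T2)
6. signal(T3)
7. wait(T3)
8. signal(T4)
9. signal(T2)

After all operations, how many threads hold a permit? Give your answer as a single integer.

Step 1: wait(T5) -> count=3 queue=[] holders={T5}
Step 2: wait(T4) -> count=2 queue=[] holders={T4,T5}
Step 3: wait(T3) -> count=1 queue=[] holders={T3,T4,T5}
Step 4: wait(T1) -> count=0 queue=[] holders={T1,T3,T4,T5}
Step 5: wait(T2) -> count=0 queue=[T2] holders={T1,T3,T4,T5}
Step 6: signal(T3) -> count=0 queue=[] holders={T1,T2,T4,T5}
Step 7: wait(T3) -> count=0 queue=[T3] holders={T1,T2,T4,T5}
Step 8: signal(T4) -> count=0 queue=[] holders={T1,T2,T3,T5}
Step 9: signal(T2) -> count=1 queue=[] holders={T1,T3,T5}
Final holders: {T1,T3,T5} -> 3 thread(s)

Answer: 3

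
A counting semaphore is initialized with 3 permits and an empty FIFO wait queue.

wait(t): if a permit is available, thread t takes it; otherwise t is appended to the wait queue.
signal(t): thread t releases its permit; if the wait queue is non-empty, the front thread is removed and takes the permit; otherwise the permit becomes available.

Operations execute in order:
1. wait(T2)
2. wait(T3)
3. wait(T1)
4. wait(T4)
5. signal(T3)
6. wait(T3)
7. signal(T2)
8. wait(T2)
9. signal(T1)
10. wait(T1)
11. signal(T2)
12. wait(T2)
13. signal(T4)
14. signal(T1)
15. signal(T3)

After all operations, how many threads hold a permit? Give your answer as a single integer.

Step 1: wait(T2) -> count=2 queue=[] holders={T2}
Step 2: wait(T3) -> count=1 queue=[] holders={T2,T3}
Step 3: wait(T1) -> count=0 queue=[] holders={T1,T2,T3}
Step 4: wait(T4) -> count=0 queue=[T4] holders={T1,T2,T3}
Step 5: signal(T3) -> count=0 queue=[] holders={T1,T2,T4}
Step 6: wait(T3) -> count=0 queue=[T3] holders={T1,T2,T4}
Step 7: signal(T2) -> count=0 queue=[] holders={T1,T3,T4}
Step 8: wait(T2) -> count=0 queue=[T2] holders={T1,T3,T4}
Step 9: signal(T1) -> count=0 queue=[] holders={T2,T3,T4}
Step 10: wait(T1) -> count=0 queue=[T1] holders={T2,T3,T4}
Step 11: signal(T2) -> count=0 queue=[] holders={T1,T3,T4}
Step 12: wait(T2) -> count=0 queue=[T2] holders={T1,T3,T4}
Step 13: signal(T4) -> count=0 queue=[] holders={T1,T2,T3}
Step 14: signal(T1) -> count=1 queue=[] holders={T2,T3}
Step 15: signal(T3) -> count=2 queue=[] holders={T2}
Final holders: {T2} -> 1 thread(s)

Answer: 1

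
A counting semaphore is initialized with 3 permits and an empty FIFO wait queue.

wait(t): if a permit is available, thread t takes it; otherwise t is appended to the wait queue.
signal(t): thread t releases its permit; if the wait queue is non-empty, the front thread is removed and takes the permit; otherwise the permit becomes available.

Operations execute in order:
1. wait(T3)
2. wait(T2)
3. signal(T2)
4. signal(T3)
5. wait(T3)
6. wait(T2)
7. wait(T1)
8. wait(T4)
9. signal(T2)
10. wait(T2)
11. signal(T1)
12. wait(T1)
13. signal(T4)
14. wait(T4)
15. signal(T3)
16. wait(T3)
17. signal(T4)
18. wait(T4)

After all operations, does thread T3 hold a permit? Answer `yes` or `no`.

Answer: yes

Derivation:
Step 1: wait(T3) -> count=2 queue=[] holders={T3}
Step 2: wait(T2) -> count=1 queue=[] holders={T2,T3}
Step 3: signal(T2) -> count=2 queue=[] holders={T3}
Step 4: signal(T3) -> count=3 queue=[] holders={none}
Step 5: wait(T3) -> count=2 queue=[] holders={T3}
Step 6: wait(T2) -> count=1 queue=[] holders={T2,T3}
Step 7: wait(T1) -> count=0 queue=[] holders={T1,T2,T3}
Step 8: wait(T4) -> count=0 queue=[T4] holders={T1,T2,T3}
Step 9: signal(T2) -> count=0 queue=[] holders={T1,T3,T4}
Step 10: wait(T2) -> count=0 queue=[T2] holders={T1,T3,T4}
Step 11: signal(T1) -> count=0 queue=[] holders={T2,T3,T4}
Step 12: wait(T1) -> count=0 queue=[T1] holders={T2,T3,T4}
Step 13: signal(T4) -> count=0 queue=[] holders={T1,T2,T3}
Step 14: wait(T4) -> count=0 queue=[T4] holders={T1,T2,T3}
Step 15: signal(T3) -> count=0 queue=[] holders={T1,T2,T4}
Step 16: wait(T3) -> count=0 queue=[T3] holders={T1,T2,T4}
Step 17: signal(T4) -> count=0 queue=[] holders={T1,T2,T3}
Step 18: wait(T4) -> count=0 queue=[T4] holders={T1,T2,T3}
Final holders: {T1,T2,T3} -> T3 in holders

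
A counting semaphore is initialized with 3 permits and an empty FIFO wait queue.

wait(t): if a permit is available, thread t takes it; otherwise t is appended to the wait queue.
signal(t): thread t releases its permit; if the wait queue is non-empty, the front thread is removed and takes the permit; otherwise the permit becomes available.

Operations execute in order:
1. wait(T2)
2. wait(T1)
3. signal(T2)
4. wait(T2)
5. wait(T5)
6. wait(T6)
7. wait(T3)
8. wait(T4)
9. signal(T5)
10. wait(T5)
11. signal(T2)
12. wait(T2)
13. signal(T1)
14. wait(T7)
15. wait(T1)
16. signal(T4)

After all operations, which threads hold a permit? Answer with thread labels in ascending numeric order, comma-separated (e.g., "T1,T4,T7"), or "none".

Step 1: wait(T2) -> count=2 queue=[] holders={T2}
Step 2: wait(T1) -> count=1 queue=[] holders={T1,T2}
Step 3: signal(T2) -> count=2 queue=[] holders={T1}
Step 4: wait(T2) -> count=1 queue=[] holders={T1,T2}
Step 5: wait(T5) -> count=0 queue=[] holders={T1,T2,T5}
Step 6: wait(T6) -> count=0 queue=[T6] holders={T1,T2,T5}
Step 7: wait(T3) -> count=0 queue=[T6,T3] holders={T1,T2,T5}
Step 8: wait(T4) -> count=0 queue=[T6,T3,T4] holders={T1,T2,T5}
Step 9: signal(T5) -> count=0 queue=[T3,T4] holders={T1,T2,T6}
Step 10: wait(T5) -> count=0 queue=[T3,T4,T5] holders={T1,T2,T6}
Step 11: signal(T2) -> count=0 queue=[T4,T5] holders={T1,T3,T6}
Step 12: wait(T2) -> count=0 queue=[T4,T5,T2] holders={T1,T3,T6}
Step 13: signal(T1) -> count=0 queue=[T5,T2] holders={T3,T4,T6}
Step 14: wait(T7) -> count=0 queue=[T5,T2,T7] holders={T3,T4,T6}
Step 15: wait(T1) -> count=0 queue=[T5,T2,T7,T1] holders={T3,T4,T6}
Step 16: signal(T4) -> count=0 queue=[T2,T7,T1] holders={T3,T5,T6}
Final holders: T3,T5,T6

Answer: T3,T5,T6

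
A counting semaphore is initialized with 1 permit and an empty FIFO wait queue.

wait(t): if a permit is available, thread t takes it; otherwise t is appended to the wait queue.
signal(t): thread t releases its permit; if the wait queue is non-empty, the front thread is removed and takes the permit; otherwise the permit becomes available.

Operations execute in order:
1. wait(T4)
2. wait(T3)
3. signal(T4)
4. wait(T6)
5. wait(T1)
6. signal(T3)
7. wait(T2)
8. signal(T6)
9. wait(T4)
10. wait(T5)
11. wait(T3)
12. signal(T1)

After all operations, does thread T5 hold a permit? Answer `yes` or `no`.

Step 1: wait(T4) -> count=0 queue=[] holders={T4}
Step 2: wait(T3) -> count=0 queue=[T3] holders={T4}
Step 3: signal(T4) -> count=0 queue=[] holders={T3}
Step 4: wait(T6) -> count=0 queue=[T6] holders={T3}
Step 5: wait(T1) -> count=0 queue=[T6,T1] holders={T3}
Step 6: signal(T3) -> count=0 queue=[T1] holders={T6}
Step 7: wait(T2) -> count=0 queue=[T1,T2] holders={T6}
Step 8: signal(T6) -> count=0 queue=[T2] holders={T1}
Step 9: wait(T4) -> count=0 queue=[T2,T4] holders={T1}
Step 10: wait(T5) -> count=0 queue=[T2,T4,T5] holders={T1}
Step 11: wait(T3) -> count=0 queue=[T2,T4,T5,T3] holders={T1}
Step 12: signal(T1) -> count=0 queue=[T4,T5,T3] holders={T2}
Final holders: {T2} -> T5 not in holders

Answer: no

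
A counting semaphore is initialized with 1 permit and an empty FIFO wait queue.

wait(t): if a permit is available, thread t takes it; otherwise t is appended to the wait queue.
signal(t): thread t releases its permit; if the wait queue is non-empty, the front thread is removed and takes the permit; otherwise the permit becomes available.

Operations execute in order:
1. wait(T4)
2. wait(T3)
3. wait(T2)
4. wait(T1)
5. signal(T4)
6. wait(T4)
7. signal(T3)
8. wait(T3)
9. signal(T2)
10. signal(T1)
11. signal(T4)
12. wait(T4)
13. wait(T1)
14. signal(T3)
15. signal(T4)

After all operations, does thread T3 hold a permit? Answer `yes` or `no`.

Answer: no

Derivation:
Step 1: wait(T4) -> count=0 queue=[] holders={T4}
Step 2: wait(T3) -> count=0 queue=[T3] holders={T4}
Step 3: wait(T2) -> count=0 queue=[T3,T2] holders={T4}
Step 4: wait(T1) -> count=0 queue=[T3,T2,T1] holders={T4}
Step 5: signal(T4) -> count=0 queue=[T2,T1] holders={T3}
Step 6: wait(T4) -> count=0 queue=[T2,T1,T4] holders={T3}
Step 7: signal(T3) -> count=0 queue=[T1,T4] holders={T2}
Step 8: wait(T3) -> count=0 queue=[T1,T4,T3] holders={T2}
Step 9: signal(T2) -> count=0 queue=[T4,T3] holders={T1}
Step 10: signal(T1) -> count=0 queue=[T3] holders={T4}
Step 11: signal(T4) -> count=0 queue=[] holders={T3}
Step 12: wait(T4) -> count=0 queue=[T4] holders={T3}
Step 13: wait(T1) -> count=0 queue=[T4,T1] holders={T3}
Step 14: signal(T3) -> count=0 queue=[T1] holders={T4}
Step 15: signal(T4) -> count=0 queue=[] holders={T1}
Final holders: {T1} -> T3 not in holders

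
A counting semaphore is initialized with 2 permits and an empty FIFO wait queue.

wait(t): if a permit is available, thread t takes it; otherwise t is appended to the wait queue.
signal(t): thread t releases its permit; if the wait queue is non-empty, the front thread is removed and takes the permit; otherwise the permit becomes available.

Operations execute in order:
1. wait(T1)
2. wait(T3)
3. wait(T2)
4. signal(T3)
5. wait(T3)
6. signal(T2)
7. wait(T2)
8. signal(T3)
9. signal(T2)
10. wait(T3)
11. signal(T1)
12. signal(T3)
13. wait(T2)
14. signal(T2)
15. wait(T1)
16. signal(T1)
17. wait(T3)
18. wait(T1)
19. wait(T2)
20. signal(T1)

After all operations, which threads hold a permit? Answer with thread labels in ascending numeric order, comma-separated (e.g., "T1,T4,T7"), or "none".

Answer: T2,T3

Derivation:
Step 1: wait(T1) -> count=1 queue=[] holders={T1}
Step 2: wait(T3) -> count=0 queue=[] holders={T1,T3}
Step 3: wait(T2) -> count=0 queue=[T2] holders={T1,T3}
Step 4: signal(T3) -> count=0 queue=[] holders={T1,T2}
Step 5: wait(T3) -> count=0 queue=[T3] holders={T1,T2}
Step 6: signal(T2) -> count=0 queue=[] holders={T1,T3}
Step 7: wait(T2) -> count=0 queue=[T2] holders={T1,T3}
Step 8: signal(T3) -> count=0 queue=[] holders={T1,T2}
Step 9: signal(T2) -> count=1 queue=[] holders={T1}
Step 10: wait(T3) -> count=0 queue=[] holders={T1,T3}
Step 11: signal(T1) -> count=1 queue=[] holders={T3}
Step 12: signal(T3) -> count=2 queue=[] holders={none}
Step 13: wait(T2) -> count=1 queue=[] holders={T2}
Step 14: signal(T2) -> count=2 queue=[] holders={none}
Step 15: wait(T1) -> count=1 queue=[] holders={T1}
Step 16: signal(T1) -> count=2 queue=[] holders={none}
Step 17: wait(T3) -> count=1 queue=[] holders={T3}
Step 18: wait(T1) -> count=0 queue=[] holders={T1,T3}
Step 19: wait(T2) -> count=0 queue=[T2] holders={T1,T3}
Step 20: signal(T1) -> count=0 queue=[] holders={T2,T3}
Final holders: T2,T3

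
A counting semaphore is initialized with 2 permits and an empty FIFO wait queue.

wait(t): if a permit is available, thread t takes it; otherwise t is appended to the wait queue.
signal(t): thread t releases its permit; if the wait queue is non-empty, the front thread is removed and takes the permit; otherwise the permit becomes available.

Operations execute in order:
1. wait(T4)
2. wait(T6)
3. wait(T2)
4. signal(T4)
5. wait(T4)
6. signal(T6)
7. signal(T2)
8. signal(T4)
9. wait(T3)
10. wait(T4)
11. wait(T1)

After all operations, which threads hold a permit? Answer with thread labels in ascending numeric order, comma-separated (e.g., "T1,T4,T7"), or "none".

Step 1: wait(T4) -> count=1 queue=[] holders={T4}
Step 2: wait(T6) -> count=0 queue=[] holders={T4,T6}
Step 3: wait(T2) -> count=0 queue=[T2] holders={T4,T6}
Step 4: signal(T4) -> count=0 queue=[] holders={T2,T6}
Step 5: wait(T4) -> count=0 queue=[T4] holders={T2,T6}
Step 6: signal(T6) -> count=0 queue=[] holders={T2,T4}
Step 7: signal(T2) -> count=1 queue=[] holders={T4}
Step 8: signal(T4) -> count=2 queue=[] holders={none}
Step 9: wait(T3) -> count=1 queue=[] holders={T3}
Step 10: wait(T4) -> count=0 queue=[] holders={T3,T4}
Step 11: wait(T1) -> count=0 queue=[T1] holders={T3,T4}
Final holders: T3,T4

Answer: T3,T4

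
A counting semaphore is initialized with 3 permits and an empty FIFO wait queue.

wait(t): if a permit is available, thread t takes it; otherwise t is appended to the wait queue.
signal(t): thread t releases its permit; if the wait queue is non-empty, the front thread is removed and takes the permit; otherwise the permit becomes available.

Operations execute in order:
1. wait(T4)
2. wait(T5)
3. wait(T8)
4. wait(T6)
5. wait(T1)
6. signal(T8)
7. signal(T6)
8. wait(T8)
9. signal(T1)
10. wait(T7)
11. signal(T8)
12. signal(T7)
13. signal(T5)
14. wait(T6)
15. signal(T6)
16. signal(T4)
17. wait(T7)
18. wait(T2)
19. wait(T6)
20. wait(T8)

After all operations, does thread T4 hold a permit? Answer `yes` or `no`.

Answer: no

Derivation:
Step 1: wait(T4) -> count=2 queue=[] holders={T4}
Step 2: wait(T5) -> count=1 queue=[] holders={T4,T5}
Step 3: wait(T8) -> count=0 queue=[] holders={T4,T5,T8}
Step 4: wait(T6) -> count=0 queue=[T6] holders={T4,T5,T8}
Step 5: wait(T1) -> count=0 queue=[T6,T1] holders={T4,T5,T8}
Step 6: signal(T8) -> count=0 queue=[T1] holders={T4,T5,T6}
Step 7: signal(T6) -> count=0 queue=[] holders={T1,T4,T5}
Step 8: wait(T8) -> count=0 queue=[T8] holders={T1,T4,T5}
Step 9: signal(T1) -> count=0 queue=[] holders={T4,T5,T8}
Step 10: wait(T7) -> count=0 queue=[T7] holders={T4,T5,T8}
Step 11: signal(T8) -> count=0 queue=[] holders={T4,T5,T7}
Step 12: signal(T7) -> count=1 queue=[] holders={T4,T5}
Step 13: signal(T5) -> count=2 queue=[] holders={T4}
Step 14: wait(T6) -> count=1 queue=[] holders={T4,T6}
Step 15: signal(T6) -> count=2 queue=[] holders={T4}
Step 16: signal(T4) -> count=3 queue=[] holders={none}
Step 17: wait(T7) -> count=2 queue=[] holders={T7}
Step 18: wait(T2) -> count=1 queue=[] holders={T2,T7}
Step 19: wait(T6) -> count=0 queue=[] holders={T2,T6,T7}
Step 20: wait(T8) -> count=0 queue=[T8] holders={T2,T6,T7}
Final holders: {T2,T6,T7} -> T4 not in holders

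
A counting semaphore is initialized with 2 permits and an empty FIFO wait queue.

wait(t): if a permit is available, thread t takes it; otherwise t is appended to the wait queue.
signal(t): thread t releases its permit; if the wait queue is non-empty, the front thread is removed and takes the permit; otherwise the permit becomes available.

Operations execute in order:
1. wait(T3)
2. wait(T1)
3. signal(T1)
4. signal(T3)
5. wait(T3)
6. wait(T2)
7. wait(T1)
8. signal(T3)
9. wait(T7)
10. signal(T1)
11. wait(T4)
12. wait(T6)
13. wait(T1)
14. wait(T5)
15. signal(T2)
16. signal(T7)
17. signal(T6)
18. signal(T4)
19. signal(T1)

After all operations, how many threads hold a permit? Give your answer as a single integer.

Step 1: wait(T3) -> count=1 queue=[] holders={T3}
Step 2: wait(T1) -> count=0 queue=[] holders={T1,T3}
Step 3: signal(T1) -> count=1 queue=[] holders={T3}
Step 4: signal(T3) -> count=2 queue=[] holders={none}
Step 5: wait(T3) -> count=1 queue=[] holders={T3}
Step 6: wait(T2) -> count=0 queue=[] holders={T2,T3}
Step 7: wait(T1) -> count=0 queue=[T1] holders={T2,T3}
Step 8: signal(T3) -> count=0 queue=[] holders={T1,T2}
Step 9: wait(T7) -> count=0 queue=[T7] holders={T1,T2}
Step 10: signal(T1) -> count=0 queue=[] holders={T2,T7}
Step 11: wait(T4) -> count=0 queue=[T4] holders={T2,T7}
Step 12: wait(T6) -> count=0 queue=[T4,T6] holders={T2,T7}
Step 13: wait(T1) -> count=0 queue=[T4,T6,T1] holders={T2,T7}
Step 14: wait(T5) -> count=0 queue=[T4,T6,T1,T5] holders={T2,T7}
Step 15: signal(T2) -> count=0 queue=[T6,T1,T5] holders={T4,T7}
Step 16: signal(T7) -> count=0 queue=[T1,T5] holders={T4,T6}
Step 17: signal(T6) -> count=0 queue=[T5] holders={T1,T4}
Step 18: signal(T4) -> count=0 queue=[] holders={T1,T5}
Step 19: signal(T1) -> count=1 queue=[] holders={T5}
Final holders: {T5} -> 1 thread(s)

Answer: 1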